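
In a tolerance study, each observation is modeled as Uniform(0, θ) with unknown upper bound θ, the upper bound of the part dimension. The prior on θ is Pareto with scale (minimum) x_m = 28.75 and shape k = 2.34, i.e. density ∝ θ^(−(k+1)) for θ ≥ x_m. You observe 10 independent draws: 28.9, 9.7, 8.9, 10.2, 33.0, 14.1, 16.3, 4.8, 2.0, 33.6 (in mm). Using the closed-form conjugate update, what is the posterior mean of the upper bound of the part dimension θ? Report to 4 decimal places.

36.5630

A Pareto(scale x_m, shape k) prior on the upper bound θ of Uniform(0, θ) is conjugate: posterior is Pareto(max(x_m, max xᵢ), k + n).
Sample maximum = 33.6; prior scale x_m = 28.75 → posterior scale = max = 33.60.
Posterior shape = 2.34 + 10 = 12.34.
E[θ|data] = k·x_m/(k−1) = 12.34·33.60/11.34 = 36.5630.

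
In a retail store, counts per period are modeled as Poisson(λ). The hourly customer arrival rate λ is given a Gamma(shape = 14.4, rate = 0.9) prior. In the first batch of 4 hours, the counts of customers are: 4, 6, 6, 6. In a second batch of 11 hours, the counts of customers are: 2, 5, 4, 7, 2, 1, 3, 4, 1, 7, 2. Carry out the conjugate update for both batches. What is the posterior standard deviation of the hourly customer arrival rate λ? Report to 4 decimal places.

With a Gamma(shape α, rate β) prior, the Poisson likelihood is conjugate: the posterior is Gamma(α + ΣXᵢ, β + n).
Batch 1: sum of counts S = 22 over n = 4 hours.
After batch 1: Gamma(α+S, β+n) = Gamma(14.4+22, 0.9+4) = Gamma(36.4, 4.9).
Batch 2: sum of counts S = 38 over n = 11 hours.
After batch 2: Gamma(α+S, β+n) = Gamma(36.4+38, 4.9+11) = Gamma(74.4, 15.9).
SD = √α/β = √74.4/15.9 = 0.5425.

0.5425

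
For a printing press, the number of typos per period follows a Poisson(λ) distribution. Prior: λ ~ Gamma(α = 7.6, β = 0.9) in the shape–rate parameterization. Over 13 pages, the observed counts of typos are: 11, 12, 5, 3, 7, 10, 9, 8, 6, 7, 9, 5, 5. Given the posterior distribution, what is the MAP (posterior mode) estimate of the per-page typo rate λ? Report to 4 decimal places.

7.4532

With a Gamma(shape α, rate β) prior, the Poisson likelihood is conjugate: the posterior is Gamma(α + ΣXᵢ, β + n).
Sum of counts S = 97 over n = 13 pages.
Posterior: Gamma(α+S, β+n) = Gamma(7.6+97, 0.9+13) = Gamma(104.6, 13.9).
Mode of Gamma(α,β) for α≥1 is (α−1)/β = 103.6/13.9 = 7.4532.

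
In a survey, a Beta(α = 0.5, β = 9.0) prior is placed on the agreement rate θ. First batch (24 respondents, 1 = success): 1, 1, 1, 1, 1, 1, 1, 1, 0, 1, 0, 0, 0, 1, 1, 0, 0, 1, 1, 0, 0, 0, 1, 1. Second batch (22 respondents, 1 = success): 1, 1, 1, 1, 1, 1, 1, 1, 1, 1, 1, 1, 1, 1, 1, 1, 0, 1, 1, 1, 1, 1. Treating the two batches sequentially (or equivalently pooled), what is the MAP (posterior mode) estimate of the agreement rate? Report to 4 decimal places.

The Beta prior is conjugate to a Binomial/Bernoulli likelihood; the update adds successes to α and failures to β.
After batch 1: Beta(0.5+15, 9.0+9) = Beta(15.5, 18.0).
After batch 2: Beta(15.5+21, 18.0+1) = Beta(36.5, 19.0).
Mode of Beta(a,b) for a,b>1 is (a−1)/(a+b−2) = 35.5/53.5 = 0.6636.

0.6636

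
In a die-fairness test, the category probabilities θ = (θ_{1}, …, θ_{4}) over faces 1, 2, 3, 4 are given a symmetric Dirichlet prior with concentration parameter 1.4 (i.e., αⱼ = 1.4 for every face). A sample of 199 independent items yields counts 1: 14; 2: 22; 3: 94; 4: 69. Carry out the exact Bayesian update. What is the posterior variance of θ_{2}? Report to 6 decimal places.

0.000493

The Dirichlet prior is conjugate to the Multinomial likelihood: each posterior αⱼ = prior αⱼ + observed count nⱼ.
Posterior concentration: (15.4, 23.4, 95.4, 70.4), total = 204.6.
Var[θ_j] = α_j(Σα−α_j)/((Σα)²(Σα+1)) = 23.4·181.2/(204.6²·205.6) = 0.000493.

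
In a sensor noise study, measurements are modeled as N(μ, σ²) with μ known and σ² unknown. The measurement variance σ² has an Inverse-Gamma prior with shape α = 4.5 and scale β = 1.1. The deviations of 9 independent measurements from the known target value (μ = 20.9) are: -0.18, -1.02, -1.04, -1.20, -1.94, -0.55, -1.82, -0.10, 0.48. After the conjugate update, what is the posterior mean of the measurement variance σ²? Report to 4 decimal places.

With known mean μ and an Inverse-Gamma(α, β) prior on σ², the Normal likelihood is conjugate: posterior is Inv-Gamma(α + n/2, β + Σ(xᵢ−μ)²/2).
Σ(xᵢ−μ)² = (-0.18)² + (-1.02)² + (-1.04)² + (-1.20)² + (-1.94)² + (-0.55)² + (-1.82)² + (-0.10)² + (0.48)² = 11.2133.
Posterior: Inv-Gamma(4.5 + 9/2, 1.1 + 11.2133/2) = Inv-Gamma(9.00, 6.70665).
E[σ²|data] = β/(α−1) = 6.70665/8.00 = 0.8383.

0.8383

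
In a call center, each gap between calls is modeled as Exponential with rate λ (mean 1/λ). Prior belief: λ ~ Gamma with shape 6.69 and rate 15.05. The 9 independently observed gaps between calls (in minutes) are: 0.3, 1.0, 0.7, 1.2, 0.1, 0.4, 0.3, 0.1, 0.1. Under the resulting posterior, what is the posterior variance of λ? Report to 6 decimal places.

0.042341

With a Gamma(shape α, rate β) prior on the exponential rate λ, the posterior after n observations with total T = Σxᵢ is Gamma(α+n, β+T).
Sum of observations T = 4.2 minutes; n = 9.
Posterior: Gamma(6.69+9, 15.05+4.2) = Gamma(15.69, 19.25).
Var = α/β² = 0.042341.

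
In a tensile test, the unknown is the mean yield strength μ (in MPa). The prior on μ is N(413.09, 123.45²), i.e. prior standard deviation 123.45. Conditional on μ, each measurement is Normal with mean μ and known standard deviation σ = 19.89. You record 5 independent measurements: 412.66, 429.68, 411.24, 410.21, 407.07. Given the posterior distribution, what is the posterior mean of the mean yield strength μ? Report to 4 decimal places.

414.1664

For Normal data with known variance σ², a Normal(μ₀, σ₀²) prior on μ is conjugate. Posterior precision = 1/σ₀² + n/σ²; posterior mean is the precision-weighted average of μ₀ and x̄.
Σxᵢ = 412.66 + 429.68 + 411.24 + 410.21 + 407.07 = 2070.86, so n·x̄ = 2070.86.
σ₀² = 123.45² = 15239.9025, σ² = 19.89² = 395.6121; σ² + n·σ₀² = 395.6121 + 5·15239.9025 = 76595.1246.
Posterior mean = (μ₀/σ₀² + n·x̄/σ²)/(1/σ₀² + n/σ²) = (σ²·μ₀ + σ₀²·n·x̄)/(σ² + n·σ₀²) = (395.6121·413.09 + 15239.9025·2070.86)/76595.1246 = 31723127.893539/76595.1246 = 414.1664.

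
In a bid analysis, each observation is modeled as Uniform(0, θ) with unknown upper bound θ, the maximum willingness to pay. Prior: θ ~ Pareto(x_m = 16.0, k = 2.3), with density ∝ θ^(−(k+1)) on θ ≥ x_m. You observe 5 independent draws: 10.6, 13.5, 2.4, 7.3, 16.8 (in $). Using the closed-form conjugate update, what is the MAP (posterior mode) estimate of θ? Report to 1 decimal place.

A Pareto(scale x_m, shape k) prior on the upper bound θ of Uniform(0, θ) is conjugate: posterior is Pareto(max(x_m, max xᵢ), k + n).
Sample maximum = 16.8; prior scale x_m = 16.0 → posterior scale = max = 16.8.
Posterior shape = 2.3 + 5 = 7.3.
The Pareto density is decreasing on [x_m, ∞), so the mode is x_m = 16.8.

16.8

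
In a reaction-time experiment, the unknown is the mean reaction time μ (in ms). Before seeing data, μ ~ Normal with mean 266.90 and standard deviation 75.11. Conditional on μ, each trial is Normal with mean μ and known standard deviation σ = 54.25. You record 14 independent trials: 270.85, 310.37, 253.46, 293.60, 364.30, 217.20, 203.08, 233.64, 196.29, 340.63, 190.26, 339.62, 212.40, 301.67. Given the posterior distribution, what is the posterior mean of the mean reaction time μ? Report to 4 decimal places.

266.2644

For Normal data with known variance σ², a Normal(μ₀, σ₀²) prior on μ is conjugate. Posterior precision = 1/σ₀² + n/σ²; posterior mean is the precision-weighted average of μ₀ and x̄.
Σxᵢ = 270.85 + 310.37 + 253.46 + 293.60 + 364.30 + 217.20 + 203.08 + 233.64 + 196.29 + 340.63 + 190.26 + 339.62 + 212.40 + 301.67 = 3727.37, so n·x̄ = 3727.37.
σ₀² = 75.11² = 5641.5121, σ² = 54.25² = 2943.0625; σ² + n·σ₀² = 2943.0625 + 14·5641.5121 = 81924.2319.
Posterior mean = (μ₀/σ₀² + n·x̄/σ²)/(1/σ₀² + n/σ²) = (σ²·μ₀ + σ₀²·n·x̄)/(σ² + n·σ₀²) = (2943.0625·266.90 + 5641.5121·3727.37)/81924.2319 = 21813506.337427/81924.2319 = 266.2644.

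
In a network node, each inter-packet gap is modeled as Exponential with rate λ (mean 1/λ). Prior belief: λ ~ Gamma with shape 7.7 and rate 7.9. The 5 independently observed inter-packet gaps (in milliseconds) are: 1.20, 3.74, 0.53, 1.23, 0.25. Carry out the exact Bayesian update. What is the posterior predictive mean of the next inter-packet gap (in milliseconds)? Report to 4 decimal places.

With a Gamma(shape α, rate β) prior on the exponential rate λ, the posterior after n observations with total T = Σxᵢ is Gamma(α+n, β+T).
Sum of observations T = 6.95 milliseconds; n = 5.
Posterior: Gamma(7.7+5, 7.9+6.95) = Gamma(12.7, 14.85).
The predictive distribution for the next observation is Lomax; its mean is β/(α−1) = 14.85/11.7 = 1.2692.

1.2692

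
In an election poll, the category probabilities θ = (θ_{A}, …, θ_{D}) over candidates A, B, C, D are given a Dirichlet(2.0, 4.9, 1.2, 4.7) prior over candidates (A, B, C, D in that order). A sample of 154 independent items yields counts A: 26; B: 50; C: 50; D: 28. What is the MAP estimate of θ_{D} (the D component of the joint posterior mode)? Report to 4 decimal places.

0.1947

The Dirichlet prior is conjugate to the Multinomial likelihood: each posterior αⱼ = prior αⱼ + observed count nⱼ.
Posterior concentration: (28.0, 54.9, 51.2, 32.7), total = 166.8.
Joint mode component: (α_{D}−1)/(Σα−K) = 31.7/162.8 = 0.1947.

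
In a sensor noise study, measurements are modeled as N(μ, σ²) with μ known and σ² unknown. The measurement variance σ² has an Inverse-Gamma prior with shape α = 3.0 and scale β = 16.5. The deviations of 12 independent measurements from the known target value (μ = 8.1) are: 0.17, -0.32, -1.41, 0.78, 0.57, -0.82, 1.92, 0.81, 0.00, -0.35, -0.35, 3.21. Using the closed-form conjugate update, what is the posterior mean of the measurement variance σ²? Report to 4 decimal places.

3.2260

With known mean μ and an Inverse-Gamma(α, β) prior on σ², the Normal likelihood is conjugate: posterior is Inv-Gamma(α + n/2, β + Σ(xᵢ−μ)²/2).
Σ(xᵢ−μ)² = (0.17)² + (-0.32)² + (-1.41)² + (0.78)² + (0.57)² + (-0.82)² + (1.92)² + (0.81)² + (0.00)² + (-0.35)² + (-0.35)² + (3.21)² = 18.6167.
Posterior: Inv-Gamma(3.0 + 12/2, 16.5 + 18.6167/2) = Inv-Gamma(9.00, 25.80835).
E[σ²|data] = β/(α−1) = 25.80835/8.00 = 3.2260.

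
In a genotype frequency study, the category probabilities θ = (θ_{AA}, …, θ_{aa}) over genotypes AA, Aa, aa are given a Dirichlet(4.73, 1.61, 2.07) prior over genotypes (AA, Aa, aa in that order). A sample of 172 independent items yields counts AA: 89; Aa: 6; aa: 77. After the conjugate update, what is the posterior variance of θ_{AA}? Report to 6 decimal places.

The Dirichlet prior is conjugate to the Multinomial likelihood: each posterior αⱼ = prior αⱼ + observed count nⱼ.
Posterior concentration: (93.73, 7.61, 79.07), total = 180.41.
Var[θ_j] = α_j(Σα−α_j)/((Σα)²(Σα+1)) = 93.73·86.68/(180.41²·181.41) = 0.001376.

0.001376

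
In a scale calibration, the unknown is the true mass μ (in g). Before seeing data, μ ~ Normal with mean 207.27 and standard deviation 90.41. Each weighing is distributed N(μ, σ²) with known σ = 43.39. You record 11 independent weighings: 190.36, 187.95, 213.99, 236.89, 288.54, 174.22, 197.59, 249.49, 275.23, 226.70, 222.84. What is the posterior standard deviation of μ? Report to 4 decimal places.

12.9477

For Normal data with known variance σ², a Normal(μ₀, σ₀²) prior on μ is conjugate. Posterior precision = 1/σ₀² + n/σ²; posterior mean is the precision-weighted average of μ₀ and x̄.
σ₀² = 90.41² = 8173.9681, σ² = 43.39² = 1882.6921; σ² + n·σ₀² = 1882.6921 + 11·8173.9681 = 91796.3412.
Posterior precision = 1/σ₀² + n/σ² = 1/8173.9681 + 11/1882.6921 = (σ² + n·σ₀²)/(σ₀²σ²) = 91796.3412/(8173.9681·1882.6921); posterior variance σₙ² = σ₀²σ²/(σ² + n·σ₀²) = 8173.9681·1882.6921/91796.3412 = 167.643557.
Posterior SD = √σₙ² = √(8173.9681·1882.6921/91796.3412) = 12.9477.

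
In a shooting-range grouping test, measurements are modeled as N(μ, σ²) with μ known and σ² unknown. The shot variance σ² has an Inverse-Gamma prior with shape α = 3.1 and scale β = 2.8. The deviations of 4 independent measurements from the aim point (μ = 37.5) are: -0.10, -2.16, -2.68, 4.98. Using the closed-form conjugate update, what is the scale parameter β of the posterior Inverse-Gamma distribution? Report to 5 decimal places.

With known mean μ and an Inverse-Gamma(α, β) prior on σ², the Normal likelihood is conjugate: posterior is Inv-Gamma(α + n/2, β + Σ(xᵢ−μ)²/2).
Σ(xᵢ−μ)² = (-0.10)² + (-2.16)² + (-2.68)² + (4.98)² = 36.6584.
Posterior: Inv-Gamma(3.1 + 4/2, 2.8 + 36.6584/2) = Inv-Gamma(5.10, 21.12920).
Posterior β = 21.12920.

21.12920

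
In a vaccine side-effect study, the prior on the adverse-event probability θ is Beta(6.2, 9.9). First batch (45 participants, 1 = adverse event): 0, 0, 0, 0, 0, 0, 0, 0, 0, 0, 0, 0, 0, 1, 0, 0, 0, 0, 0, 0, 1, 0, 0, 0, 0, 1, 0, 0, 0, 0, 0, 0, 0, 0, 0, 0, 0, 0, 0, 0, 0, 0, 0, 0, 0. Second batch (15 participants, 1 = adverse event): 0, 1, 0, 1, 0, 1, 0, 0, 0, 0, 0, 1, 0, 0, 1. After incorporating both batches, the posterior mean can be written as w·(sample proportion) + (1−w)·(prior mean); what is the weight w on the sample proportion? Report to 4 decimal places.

The Beta prior is conjugate to a Binomial/Bernoulli likelihood; the update adds successes to α and failures to β.
Total number of participants: n = 45 + 15 = 60.
Posterior mean = (α₀+k)/(α₀+β₀+n) = [n/(α₀+β₀+n)]·(k/n) + [(α₀+β₀)/(α₀+β₀+n)]·α₀/(α₀+β₀), so only n and the prior enter the weight.
The weight on the data is w = n/(α₀+β₀+n) = 60/(6.2+9.9+60) = 60/76.1 = 0.7884.

0.7884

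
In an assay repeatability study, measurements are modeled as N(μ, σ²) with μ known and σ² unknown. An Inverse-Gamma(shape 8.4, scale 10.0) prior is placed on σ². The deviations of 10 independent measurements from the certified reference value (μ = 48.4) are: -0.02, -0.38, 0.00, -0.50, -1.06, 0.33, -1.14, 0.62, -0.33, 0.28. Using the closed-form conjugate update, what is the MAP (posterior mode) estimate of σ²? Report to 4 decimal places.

With known mean μ and an Inverse-Gamma(α, β) prior on σ², the Normal likelihood is conjugate: posterior is Inv-Gamma(α + n/2, β + Σ(xᵢ−μ)²/2).
Σ(xᵢ−μ)² = (-0.02)² + (-0.38)² + (0.00)² + (-0.50)² + (-1.06)² + (0.33)² + (-1.14)² + (0.62)² + (-0.33)² + (0.28)² = 3.4986.
Posterior: Inv-Gamma(8.4 + 10/2, 10.0 + 3.4986/2) = Inv-Gamma(13.40, 11.74930).
Mode = β/(α+1) = 11.74930/14.40 = 0.8159.

0.8159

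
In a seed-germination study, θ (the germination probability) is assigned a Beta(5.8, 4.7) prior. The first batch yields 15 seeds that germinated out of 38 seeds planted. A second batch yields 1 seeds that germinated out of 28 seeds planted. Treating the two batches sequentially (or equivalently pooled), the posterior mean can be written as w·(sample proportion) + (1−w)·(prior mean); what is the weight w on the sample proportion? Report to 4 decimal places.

0.8627

The Beta prior is conjugate to a Binomial/Bernoulli likelihood; the update adds successes to α and failures to β.
Total number of seeds planted: n = 38 + 28 = 66.
Posterior mean = (α₀+k)/(α₀+β₀+n) = [n/(α₀+β₀+n)]·(k/n) + [(α₀+β₀)/(α₀+β₀+n)]·α₀/(α₀+β₀), so only n and the prior enter the weight.
The weight on the data is w = n/(α₀+β₀+n) = 66/(5.8+4.7+66) = 66/76.5 = 0.8627.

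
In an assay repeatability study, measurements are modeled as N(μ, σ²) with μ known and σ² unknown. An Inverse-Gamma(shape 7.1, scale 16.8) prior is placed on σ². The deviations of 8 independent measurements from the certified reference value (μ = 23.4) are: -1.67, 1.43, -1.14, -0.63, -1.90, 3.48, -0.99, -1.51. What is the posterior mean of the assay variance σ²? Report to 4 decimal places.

With known mean μ and an Inverse-Gamma(α, β) prior on σ², the Normal likelihood is conjugate: posterior is Inv-Gamma(α + n/2, β + Σ(xᵢ−μ)²/2).
Σ(xᵢ−μ)² = (-1.67)² + (1.43)² + (-1.14)² + (-0.63)² + (-1.90)² + (3.48)² + (-0.99)² + (-1.51)² = 25.5109.
Posterior: Inv-Gamma(7.1 + 8/2, 16.8 + 25.5109/2) = Inv-Gamma(11.10, 29.55545).
E[σ²|data] = β/(α−1) = 29.55545/10.10 = 2.9263.

2.9263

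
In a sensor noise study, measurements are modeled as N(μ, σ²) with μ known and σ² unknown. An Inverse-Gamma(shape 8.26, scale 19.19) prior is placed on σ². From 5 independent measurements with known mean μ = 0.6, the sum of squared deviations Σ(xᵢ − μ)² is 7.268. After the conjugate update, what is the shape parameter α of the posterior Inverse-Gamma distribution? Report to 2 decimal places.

10.76

With known mean μ and an Inverse-Gamma(α, β) prior on σ², the Normal likelihood is conjugate: posterior is Inv-Gamma(α + n/2, β + Σ(xᵢ−μ)²/2).
Posterior: Inv-Gamma(8.26 + 5/2, 19.19 + 7.268/2) = Inv-Gamma(10.76, 22.8240).
Posterior α = 10.76.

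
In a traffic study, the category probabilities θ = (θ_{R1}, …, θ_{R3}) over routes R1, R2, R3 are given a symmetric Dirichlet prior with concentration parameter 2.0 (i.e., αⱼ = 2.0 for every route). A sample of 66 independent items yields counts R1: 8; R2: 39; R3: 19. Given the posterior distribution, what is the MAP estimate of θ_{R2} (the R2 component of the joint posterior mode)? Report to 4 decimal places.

The Dirichlet prior is conjugate to the Multinomial likelihood: each posterior αⱼ = prior αⱼ + observed count nⱼ.
Posterior concentration: (10.0, 41.0, 21.0), total = 72.0.
Joint mode component: (α_{R2}−1)/(Σα−K) = 40.0/69.0 = 0.5797.

0.5797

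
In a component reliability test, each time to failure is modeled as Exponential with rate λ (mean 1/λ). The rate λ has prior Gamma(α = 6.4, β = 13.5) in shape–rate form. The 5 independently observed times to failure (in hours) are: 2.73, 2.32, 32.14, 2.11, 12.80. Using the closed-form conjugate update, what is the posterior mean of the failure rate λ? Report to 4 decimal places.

0.1738

With a Gamma(shape α, rate β) prior on the exponential rate λ, the posterior after n observations with total T = Σxᵢ is Gamma(α+n, β+T).
Sum of observations T = 52.10 hours; n = 5.
Posterior: Gamma(6.4+5, 13.5+52.10) = Gamma(11.4, 65.60).
Posterior mean of λ = α/β = 11.4/65.60 = 0.1738.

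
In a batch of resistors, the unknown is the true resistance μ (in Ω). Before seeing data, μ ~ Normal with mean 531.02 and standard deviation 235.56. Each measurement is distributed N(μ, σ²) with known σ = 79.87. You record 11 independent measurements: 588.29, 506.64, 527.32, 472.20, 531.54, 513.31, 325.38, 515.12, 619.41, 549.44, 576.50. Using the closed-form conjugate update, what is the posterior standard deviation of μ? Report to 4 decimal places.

23.9568

For Normal data with known variance σ², a Normal(μ₀, σ₀²) prior on μ is conjugate. Posterior precision = 1/σ₀² + n/σ²; posterior mean is the precision-weighted average of μ₀ and x̄.
σ₀² = 235.56² = 55488.5136, σ² = 79.87² = 6379.2169; σ² + n·σ₀² = 6379.2169 + 11·55488.5136 = 616752.8665.
Posterior precision = 1/σ₀² + n/σ² = 1/55488.5136 + 11/6379.2169 = (σ² + n·σ₀²)/(σ₀²σ²) = 616752.8665/(55488.5136·6379.2169); posterior variance σₙ² = σ₀²σ²/(σ² + n·σ₀²) = 55488.5136·6379.2169/616752.8665 = 573.930472.
Posterior SD = √σₙ² = √(55488.5136·6379.2169/616752.8665) = 23.9568.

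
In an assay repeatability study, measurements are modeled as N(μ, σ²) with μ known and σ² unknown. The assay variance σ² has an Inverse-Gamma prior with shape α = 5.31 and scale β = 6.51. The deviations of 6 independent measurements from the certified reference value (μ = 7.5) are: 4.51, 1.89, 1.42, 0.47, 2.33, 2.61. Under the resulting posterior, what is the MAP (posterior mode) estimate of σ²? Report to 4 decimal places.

With known mean μ and an Inverse-Gamma(α, β) prior on σ², the Normal likelihood is conjugate: posterior is Inv-Gamma(α + n/2, β + Σ(xᵢ−μ)²/2).
Σ(xᵢ−μ)² = (4.51)² + (1.89)² + (1.42)² + (0.47)² + (2.33)² + (2.61)² = 38.3905.
Posterior: Inv-Gamma(5.31 + 6/2, 6.51 + 38.3905/2) = Inv-Gamma(8.31, 25.70525).
Mode = β/(α+1) = 25.70525/9.31 = 2.7610.

2.7610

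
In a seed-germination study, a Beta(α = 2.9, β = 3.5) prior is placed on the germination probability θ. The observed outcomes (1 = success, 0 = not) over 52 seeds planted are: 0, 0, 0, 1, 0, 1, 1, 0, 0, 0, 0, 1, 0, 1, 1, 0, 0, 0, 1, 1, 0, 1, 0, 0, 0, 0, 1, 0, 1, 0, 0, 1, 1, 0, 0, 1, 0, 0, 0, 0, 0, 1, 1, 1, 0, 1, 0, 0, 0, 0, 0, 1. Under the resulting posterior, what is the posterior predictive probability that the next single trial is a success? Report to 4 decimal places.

0.3750

The Beta prior is conjugate to a Binomial/Bernoulli likelihood; the update adds successes to α and failures to β.
Posterior: Beta(α+k, β+n−k) = Beta(2.9+19, 3.5+33) = Beta(21.9, 36.5).
For a single future Bernoulli trial, P(success | data) = α/(α+β) = 0.3750.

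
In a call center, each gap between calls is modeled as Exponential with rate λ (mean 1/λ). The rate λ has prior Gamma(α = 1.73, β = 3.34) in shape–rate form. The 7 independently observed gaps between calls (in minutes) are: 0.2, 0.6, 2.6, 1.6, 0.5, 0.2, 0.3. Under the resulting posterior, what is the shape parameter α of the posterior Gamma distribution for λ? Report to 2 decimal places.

8.73

With a Gamma(shape α, rate β) prior on the exponential rate λ, the posterior after n observations with total T = Σxᵢ is Gamma(α+n, β+T).
Sum of observations T = 6.0 minutes; n = 7.
Posterior: Gamma(1.73+7, 3.34+6.0) = Gamma(8.73, 9.34).
Posterior α = 8.73.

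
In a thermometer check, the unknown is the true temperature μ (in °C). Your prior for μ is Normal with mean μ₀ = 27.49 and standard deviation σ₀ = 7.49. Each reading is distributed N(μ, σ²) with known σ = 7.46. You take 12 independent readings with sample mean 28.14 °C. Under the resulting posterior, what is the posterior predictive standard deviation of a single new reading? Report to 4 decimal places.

For Normal data with known variance σ², a Normal(μ₀, σ₀²) prior on μ is conjugate. Posterior precision = 1/σ₀² + n/σ²; posterior mean is the precision-weighted average of μ₀ and x̄.
σ₀² = 7.49² = 56.1001, σ² = 7.46² = 55.6516; σ² + n·σ₀² = 55.6516 + 12·56.1001 = 728.8528.
Posterior precision = 1/σ₀² + n/σ² = 1/56.1001 + 12/55.6516 = (σ² + n·σ₀²)/(σ₀²σ²) = 728.8528/(56.1001·55.6516); posterior variance σₙ² = σ₀²σ²/(σ² + n·σ₀²) = 56.1001·55.6516/728.8528 = 4.283527.
Predictive variance for one new observation = σₙ² + σ² = 56.1001·55.6516/728.8528 + 55.6516 = σ²·(σ₀² + 728.8528)/728.8528 = 55.6516·784.9529/728.8528 = 59.935127; SD = √(55.6516·784.9529/728.8528) = 7.7418.

7.7418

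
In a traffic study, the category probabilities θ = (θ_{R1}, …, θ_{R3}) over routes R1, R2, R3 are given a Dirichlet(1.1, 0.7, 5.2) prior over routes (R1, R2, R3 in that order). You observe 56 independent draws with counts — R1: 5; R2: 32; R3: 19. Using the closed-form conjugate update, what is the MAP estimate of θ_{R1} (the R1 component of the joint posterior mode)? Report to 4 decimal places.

The Dirichlet prior is conjugate to the Multinomial likelihood: each posterior αⱼ = prior αⱼ + observed count nⱼ.
Posterior concentration: (6.1, 32.7, 24.2), total = 63.0.
Joint mode component: (α_{R1}−1)/(Σα−K) = 5.1/60.0 = 0.0850.

0.0850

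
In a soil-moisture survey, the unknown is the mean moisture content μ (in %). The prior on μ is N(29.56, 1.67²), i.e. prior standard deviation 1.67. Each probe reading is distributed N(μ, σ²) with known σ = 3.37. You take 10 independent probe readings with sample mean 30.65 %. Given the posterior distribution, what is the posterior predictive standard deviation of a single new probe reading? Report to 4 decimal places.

For Normal data with known variance σ², a Normal(μ₀, σ₀²) prior on μ is conjugate. Posterior precision = 1/σ₀² + n/σ²; posterior mean is the precision-weighted average of μ₀ and x̄.
σ₀² = 1.67² = 2.7889, σ² = 3.37² = 11.3569; σ² + n·σ₀² = 11.3569 + 10·2.7889 = 39.2459.
Posterior precision = 1/σ₀² + n/σ² = 1/2.7889 + 10/11.3569 = (σ² + n·σ₀²)/(σ₀²σ²) = 39.2459/(2.7889·11.3569); posterior variance σₙ² = σ₀²σ²/(σ² + n·σ₀²) = 2.7889·11.3569/39.2459 = 0.807046.
Predictive variance for one new observation = σₙ² + σ² = 2.7889·11.3569/39.2459 + 11.3569 = σ²·(σ₀² + 39.2459)/39.2459 = 11.3569·42.0348/39.2459 = 12.163946; SD = √(11.3569·42.0348/39.2459) = 3.4877.

3.4877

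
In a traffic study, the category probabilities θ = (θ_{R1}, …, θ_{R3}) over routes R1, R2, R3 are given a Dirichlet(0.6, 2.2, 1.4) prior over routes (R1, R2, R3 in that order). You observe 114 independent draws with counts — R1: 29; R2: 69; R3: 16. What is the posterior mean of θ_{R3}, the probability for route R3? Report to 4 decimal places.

0.1472

The Dirichlet prior is conjugate to the Multinomial likelihood: each posterior αⱼ = prior αⱼ + observed count nⱼ.
Posterior concentration: (29.6, 71.2, 17.4), total = 118.2.
E[θ_{R3}|data] = α_{R3}/Σα = 17.4/118.2 = 0.1472.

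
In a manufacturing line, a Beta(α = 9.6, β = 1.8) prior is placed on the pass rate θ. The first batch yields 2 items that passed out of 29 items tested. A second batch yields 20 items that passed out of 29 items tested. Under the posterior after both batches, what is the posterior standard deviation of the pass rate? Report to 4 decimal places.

The Beta prior is conjugate to a Binomial/Bernoulli likelihood; the update adds successes to α and failures to β.
After batch 1: Beta(9.6+2, 1.8+27) = Beta(11.6, 28.8).
After batch 2: Beta(11.6+20, 28.8+9) = Beta(31.6, 37.8).
Var = αβ/((α+β)²(α+β+1)) = 31.6·37.8/(69.4²·70.4) = 0.00352279; SD = √0.00352279 = 0.0594.

0.0594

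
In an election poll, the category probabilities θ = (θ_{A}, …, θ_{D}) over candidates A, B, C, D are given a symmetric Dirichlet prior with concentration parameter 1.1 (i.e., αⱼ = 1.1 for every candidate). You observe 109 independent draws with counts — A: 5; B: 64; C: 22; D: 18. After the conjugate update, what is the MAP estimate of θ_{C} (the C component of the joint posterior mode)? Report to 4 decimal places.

The Dirichlet prior is conjugate to the Multinomial likelihood: each posterior αⱼ = prior αⱼ + observed count nⱼ.
Posterior concentration: (6.1, 65.1, 23.1, 19.1), total = 113.4.
Joint mode component: (α_{C}−1)/(Σα−K) = 22.1/109.4 = 0.2020.

0.2020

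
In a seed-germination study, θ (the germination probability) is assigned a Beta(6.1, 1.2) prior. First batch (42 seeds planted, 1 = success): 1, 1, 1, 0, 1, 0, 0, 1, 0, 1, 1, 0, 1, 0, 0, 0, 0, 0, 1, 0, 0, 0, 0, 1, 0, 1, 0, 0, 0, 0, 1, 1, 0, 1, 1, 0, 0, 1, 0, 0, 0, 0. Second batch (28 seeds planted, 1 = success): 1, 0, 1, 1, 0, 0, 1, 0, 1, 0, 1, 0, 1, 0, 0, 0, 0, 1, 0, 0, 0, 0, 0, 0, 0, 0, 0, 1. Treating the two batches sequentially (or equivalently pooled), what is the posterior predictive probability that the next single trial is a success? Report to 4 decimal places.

0.4023

The Beta prior is conjugate to a Binomial/Bernoulli likelihood; the update adds successes to α and failures to β.
After batch 1: Beta(6.1+16, 1.2+26) = Beta(22.1, 27.2).
After batch 2: Beta(22.1+9, 27.2+19) = Beta(31.1, 46.2).
For a single future Bernoulli trial, P(success | data) = α/(α+β) = 0.4023.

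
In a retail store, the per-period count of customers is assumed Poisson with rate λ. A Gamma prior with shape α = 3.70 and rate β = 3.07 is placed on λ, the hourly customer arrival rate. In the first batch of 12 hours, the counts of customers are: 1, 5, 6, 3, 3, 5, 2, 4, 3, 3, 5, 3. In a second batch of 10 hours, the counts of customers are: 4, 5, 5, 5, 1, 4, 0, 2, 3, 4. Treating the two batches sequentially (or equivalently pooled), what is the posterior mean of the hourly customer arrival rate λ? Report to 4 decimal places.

With a Gamma(shape α, rate β) prior, the Poisson likelihood is conjugate: the posterior is Gamma(α + ΣXᵢ, β + n).
Batch 1: sum of counts S = 43 over n = 12 hours.
After batch 1: Gamma(α+S, β+n) = Gamma(3.70+43, 3.07+12) = Gamma(46.70, 15.07).
Batch 2: sum of counts S = 33 over n = 10 hours.
After batch 2: Gamma(α+S, β+n) = Gamma(46.70+33, 15.07+10) = Gamma(79.70, 25.07).
Posterior mean = α/β = 79.70/25.07 = 3.1791.

3.1791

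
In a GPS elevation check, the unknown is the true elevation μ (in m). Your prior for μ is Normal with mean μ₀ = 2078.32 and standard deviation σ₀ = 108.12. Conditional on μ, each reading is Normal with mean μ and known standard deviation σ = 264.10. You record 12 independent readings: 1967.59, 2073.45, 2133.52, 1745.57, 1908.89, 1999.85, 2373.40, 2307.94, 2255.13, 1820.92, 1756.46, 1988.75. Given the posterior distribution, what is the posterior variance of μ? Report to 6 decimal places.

For Normal data with known variance σ², a Normal(μ₀, σ₀²) prior on μ is conjugate. Posterior precision = 1/σ₀² + n/σ²; posterior mean is the precision-weighted average of μ₀ and x̄.
σ₀² = 108.12² = 11689.9344, σ² = 264.10² = 69748.81; σ² + n·σ₀² = 69748.81 + 12·11689.9344 = 210028.0228.
Posterior precision = 1/σ₀² + n/σ² = 1/11689.9344 + 12/69748.81 = (σ² + n·σ₀²)/(σ₀²σ²) = 210028.0228/(11689.9344·69748.81); posterior variance σₙ² = σ₀²σ²/(σ² + n·σ₀²) = 11689.9344·69748.81/210028.0228 = 3882.143928.

3882.143928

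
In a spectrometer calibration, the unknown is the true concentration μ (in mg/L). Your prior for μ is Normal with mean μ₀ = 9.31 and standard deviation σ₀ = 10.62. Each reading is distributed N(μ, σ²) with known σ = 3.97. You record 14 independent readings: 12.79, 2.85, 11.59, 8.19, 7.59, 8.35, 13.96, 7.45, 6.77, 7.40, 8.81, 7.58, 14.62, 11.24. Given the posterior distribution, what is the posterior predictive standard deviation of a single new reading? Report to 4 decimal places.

4.1080

For Normal data with known variance σ², a Normal(μ₀, σ₀²) prior on μ is conjugate. Posterior precision = 1/σ₀² + n/σ²; posterior mean is the precision-weighted average of μ₀ and x̄.
σ₀² = 10.62² = 112.7844, σ² = 3.97² = 15.7609; σ² + n·σ₀² = 15.7609 + 14·112.7844 = 1594.7425.
Posterior precision = 1/σ₀² + n/σ² = 1/112.7844 + 14/15.7609 = (σ² + n·σ₀²)/(σ₀²σ²) = 1594.7425/(112.7844·15.7609); posterior variance σₙ² = σ₀²σ²/(σ² + n·σ₀²) = 112.7844·15.7609/1594.7425 = 1.114652.
Predictive variance for one new observation = σₙ² + σ² = 112.7844·15.7609/1594.7425 + 15.7609 = σ²·(σ₀² + 1594.7425)/1594.7425 = 15.7609·1707.5269/1594.7425 = 16.875552; SD = √(15.7609·1707.5269/1594.7425) = 4.1080.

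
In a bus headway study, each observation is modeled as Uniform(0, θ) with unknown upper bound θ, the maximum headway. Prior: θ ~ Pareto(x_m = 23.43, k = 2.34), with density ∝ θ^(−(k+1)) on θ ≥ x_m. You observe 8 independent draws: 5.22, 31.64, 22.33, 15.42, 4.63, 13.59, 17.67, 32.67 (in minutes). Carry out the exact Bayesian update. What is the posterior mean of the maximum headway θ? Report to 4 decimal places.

A Pareto(scale x_m, shape k) prior on the upper bound θ of Uniform(0, θ) is conjugate: posterior is Pareto(max(x_m, max xᵢ), k + n).
Sample maximum = 32.67; prior scale x_m = 23.43 → posterior scale = max = 32.67.
Posterior shape = 2.34 + 8 = 10.34.
E[θ|data] = k·x_m/(k−1) = 10.34·32.67/9.34 = 36.1679.

36.1679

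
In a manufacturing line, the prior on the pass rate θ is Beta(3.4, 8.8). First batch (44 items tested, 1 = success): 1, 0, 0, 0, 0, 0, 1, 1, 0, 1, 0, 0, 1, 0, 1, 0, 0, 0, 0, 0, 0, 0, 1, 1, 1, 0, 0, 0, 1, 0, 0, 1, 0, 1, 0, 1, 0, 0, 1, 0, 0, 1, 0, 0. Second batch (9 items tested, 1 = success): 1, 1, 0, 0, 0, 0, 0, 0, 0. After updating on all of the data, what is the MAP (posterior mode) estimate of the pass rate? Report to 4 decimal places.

0.3070

The Beta prior is conjugate to a Binomial/Bernoulli likelihood; the update adds successes to α and failures to β.
After batch 1: Beta(3.4+15, 8.8+29) = Beta(18.4, 37.8).
After batch 2: Beta(18.4+2, 37.8+7) = Beta(20.4, 44.8).
Mode of Beta(a,b) for a,b>1 is (a−1)/(a+b−2) = 19.4/63.2 = 0.3070.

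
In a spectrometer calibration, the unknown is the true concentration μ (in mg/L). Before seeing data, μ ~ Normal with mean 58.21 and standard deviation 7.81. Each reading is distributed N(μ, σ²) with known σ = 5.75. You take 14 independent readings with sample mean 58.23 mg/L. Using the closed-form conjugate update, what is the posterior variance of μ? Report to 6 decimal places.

2.273580

For Normal data with known variance σ², a Normal(μ₀, σ₀²) prior on μ is conjugate. Posterior precision = 1/σ₀² + n/σ²; posterior mean is the precision-weighted average of μ₀ and x̄.
σ₀² = 7.81² = 60.9961, σ² = 5.75² = 33.0625; σ² + n·σ₀² = 33.0625 + 14·60.9961 = 887.0079.
Posterior precision = 1/σ₀² + n/σ² = 1/60.9961 + 14/33.0625 = (σ² + n·σ₀²)/(σ₀²σ²) = 887.0079/(60.9961·33.0625); posterior variance σₙ² = σ₀²σ²/(σ² + n·σ₀²) = 60.9961·33.0625/887.0079 = 2.273580.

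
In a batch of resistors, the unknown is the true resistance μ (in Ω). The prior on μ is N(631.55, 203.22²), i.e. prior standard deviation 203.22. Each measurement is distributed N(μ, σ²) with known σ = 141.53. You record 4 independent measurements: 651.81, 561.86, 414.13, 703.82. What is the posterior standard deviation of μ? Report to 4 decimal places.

66.8292

For Normal data with known variance σ², a Normal(μ₀, σ₀²) prior on μ is conjugate. Posterior precision = 1/σ₀² + n/σ²; posterior mean is the precision-weighted average of μ₀ and x̄.
σ₀² = 203.22² = 41298.3684, σ² = 141.53² = 20030.7409; σ² + n·σ₀² = 20030.7409 + 4·41298.3684 = 185224.2145.
Posterior precision = 1/σ₀² + n/σ² = 1/41298.3684 + 4/20030.7409 = (σ² + n·σ₀²)/(σ₀²σ²) = 185224.2145/(41298.3684·20030.7409); posterior variance σₙ² = σ₀²σ²/(σ² + n·σ₀²) = 41298.3684·20030.7409/185224.2145 = 4466.138076.
Posterior SD = √σₙ² = √(41298.3684·20030.7409/185224.2145) = 66.8292.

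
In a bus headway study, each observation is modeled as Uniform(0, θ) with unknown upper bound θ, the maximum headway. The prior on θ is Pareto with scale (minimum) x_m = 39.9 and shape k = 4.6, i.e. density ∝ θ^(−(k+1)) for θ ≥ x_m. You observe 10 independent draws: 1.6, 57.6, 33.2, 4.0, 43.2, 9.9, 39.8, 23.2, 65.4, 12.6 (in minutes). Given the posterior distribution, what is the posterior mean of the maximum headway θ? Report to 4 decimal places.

70.2088

A Pareto(scale x_m, shape k) prior on the upper bound θ of Uniform(0, θ) is conjugate: posterior is Pareto(max(x_m, max xᵢ), k + n).
Sample maximum = 65.4; prior scale x_m = 39.9 → posterior scale = max = 65.4.
Posterior shape = 4.6 + 10 = 14.6.
E[θ|data] = k·x_m/(k−1) = 14.6·65.4/13.6 = 70.2088.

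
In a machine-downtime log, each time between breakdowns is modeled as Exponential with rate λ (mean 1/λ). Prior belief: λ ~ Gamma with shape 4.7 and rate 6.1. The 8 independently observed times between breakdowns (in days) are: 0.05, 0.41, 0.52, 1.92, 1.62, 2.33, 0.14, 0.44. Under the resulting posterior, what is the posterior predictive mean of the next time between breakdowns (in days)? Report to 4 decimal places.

1.1564

With a Gamma(shape α, rate β) prior on the exponential rate λ, the posterior after n observations with total T = Σxᵢ is Gamma(α+n, β+T).
Sum of observations T = 7.43 days; n = 8.
Posterior: Gamma(4.7+8, 6.1+7.43) = Gamma(12.7, 13.53).
The predictive distribution for the next observation is Lomax; its mean is β/(α−1) = 13.53/11.7 = 1.1564.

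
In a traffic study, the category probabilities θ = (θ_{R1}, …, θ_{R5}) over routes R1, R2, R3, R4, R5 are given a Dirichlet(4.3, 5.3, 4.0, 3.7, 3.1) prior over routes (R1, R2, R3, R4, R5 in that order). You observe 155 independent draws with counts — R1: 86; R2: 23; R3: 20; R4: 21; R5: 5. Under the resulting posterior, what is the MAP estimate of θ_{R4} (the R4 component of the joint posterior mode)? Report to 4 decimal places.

The Dirichlet prior is conjugate to the Multinomial likelihood: each posterior αⱼ = prior αⱼ + observed count nⱼ.
Posterior concentration: (90.3, 28.3, 24.0, 24.7, 8.1), total = 175.4.
Joint mode component: (α_{R4}−1)/(Σα−K) = 23.7/170.4 = 0.1391.

0.1391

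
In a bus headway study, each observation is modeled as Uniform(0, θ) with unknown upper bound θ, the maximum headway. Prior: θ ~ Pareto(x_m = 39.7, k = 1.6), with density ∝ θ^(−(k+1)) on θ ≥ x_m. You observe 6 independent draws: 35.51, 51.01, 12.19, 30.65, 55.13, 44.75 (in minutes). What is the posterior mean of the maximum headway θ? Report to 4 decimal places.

63.4830

A Pareto(scale x_m, shape k) prior on the upper bound θ of Uniform(0, θ) is conjugate: posterior is Pareto(max(x_m, max xᵢ), k + n).
Sample maximum = 55.13; prior scale x_m = 39.7 → posterior scale = max = 55.13.
Posterior shape = 1.6 + 6 = 7.6.
E[θ|data] = k·x_m/(k−1) = 7.6·55.13/6.6 = 63.4830.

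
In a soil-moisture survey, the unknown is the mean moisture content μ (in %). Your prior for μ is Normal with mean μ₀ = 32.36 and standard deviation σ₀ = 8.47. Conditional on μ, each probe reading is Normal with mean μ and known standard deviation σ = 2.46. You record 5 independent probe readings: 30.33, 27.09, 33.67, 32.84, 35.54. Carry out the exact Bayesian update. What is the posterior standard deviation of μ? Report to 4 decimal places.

For Normal data with known variance σ², a Normal(μ₀, σ₀²) prior on μ is conjugate. Posterior precision = 1/σ₀² + n/σ²; posterior mean is the precision-weighted average of μ₀ and x̄.
σ₀² = 8.47² = 71.7409, σ² = 2.46² = 6.0516; σ² + n·σ₀² = 6.0516 + 5·71.7409 = 364.7561.
Posterior precision = 1/σ₀² + n/σ² = 1/71.7409 + 5/6.0516 = (σ² + n·σ₀²)/(σ₀²σ²) = 364.7561/(71.7409·6.0516); posterior variance σₙ² = σ₀²σ²/(σ² + n·σ₀²) = 71.7409·6.0516/364.7561 = 1.190240.
Posterior SD = √σₙ² = √(71.7409·6.0516/364.7561) = 1.0910.

1.0910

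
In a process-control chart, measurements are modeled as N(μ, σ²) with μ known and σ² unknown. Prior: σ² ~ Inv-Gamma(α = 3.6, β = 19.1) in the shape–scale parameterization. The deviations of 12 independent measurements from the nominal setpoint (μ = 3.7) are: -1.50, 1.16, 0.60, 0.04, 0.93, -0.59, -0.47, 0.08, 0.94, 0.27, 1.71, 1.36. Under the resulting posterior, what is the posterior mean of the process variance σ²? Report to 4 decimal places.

2.8679

With known mean μ and an Inverse-Gamma(α, β) prior on σ², the Normal likelihood is conjugate: posterior is Inv-Gamma(α + n/2, β + Σ(xᵢ−μ)²/2).
Σ(xᵢ−μ)² = (-1.50)² + (1.16)² + (0.60)² + (0.04)² + (0.93)² + (-0.59)² + (-0.47)² + (0.08)² + (0.94)² + (0.27)² + (1.71)² + (1.36)² = 11.1277.
Posterior: Inv-Gamma(3.6 + 12/2, 19.1 + 11.1277/2) = Inv-Gamma(9.60, 24.66385).
E[σ²|data] = β/(α−1) = 24.66385/8.60 = 2.8679.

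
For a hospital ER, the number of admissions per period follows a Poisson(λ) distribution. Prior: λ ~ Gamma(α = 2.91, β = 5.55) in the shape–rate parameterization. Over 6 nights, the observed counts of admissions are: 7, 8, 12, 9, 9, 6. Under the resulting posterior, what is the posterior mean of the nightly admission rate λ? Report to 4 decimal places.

With a Gamma(shape α, rate β) prior, the Poisson likelihood is conjugate: the posterior is Gamma(α + ΣXᵢ, β + n).
Sum of counts S = 51 over n = 6 nights.
Posterior: Gamma(α+S, β+n) = Gamma(2.91+51, 5.55+6) = Gamma(53.91, 11.55).
Posterior mean = α/β = 53.91/11.55 = 4.6675.

4.6675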